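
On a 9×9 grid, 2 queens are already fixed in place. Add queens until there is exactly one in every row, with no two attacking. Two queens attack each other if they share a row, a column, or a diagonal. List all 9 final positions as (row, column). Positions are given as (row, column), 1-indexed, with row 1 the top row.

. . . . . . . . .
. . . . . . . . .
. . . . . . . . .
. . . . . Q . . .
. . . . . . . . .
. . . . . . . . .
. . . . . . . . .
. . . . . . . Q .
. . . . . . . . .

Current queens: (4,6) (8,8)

(1,4) (2,1) (3,9) (4,6) (5,3) (6,7) (7,2) (8,8) (9,5)

Row 1: attacked by (4,6)→{3,6,9}; (8,8)→{1,8}. Safe: 2, 4, 5, 7. Place at column 4.
Row 2: attacked by (1,4)→{3,4,5}; (4,6)→{4,6,8}; (8,8)→{2,8}. Safe: 1, 7, 9. Place at column 1.
Row 3: attacked by (1,4)→{2,4,6}; (2,1)→{1,2}; (4,6)→{5,6,7}; (8,8)→{3,8}. Safe: 9. Place at column 9.
Row 5: attacked by (1,4)→{4,8}; (2,1)→{1,4}; (3,9)→{7,9}; (4,6)→{5,6,7}; (8,8)→{5,8}. Safe: 2, 3. Place at column 3.
Row 6: attacked by (1,4)→{4,9}; (2,1)→{1,5}; (3,9)→{6,9}; (4,6)→{4,6,8}; (5,3)→{2,3,4}; (8,8)→{6,8}. Safe: 7. Place at column 7.
Row 7: attacked by (1,4)→{4}; (2,1)→{1,6}; (3,9)→{5,9}; (4,6)→{3,6,9}; (5,3)→{1,3,5}; (6,7)→{6,7,8}; (8,8)→{7,8,9}. Safe: 2. Place at column 2.
Row 9: attacked by (1,4)→{4}; (2,1)→{1,8}; (3,9)→{3,9}; (4,6)→{1,6}; (5,3)→{3,7}; (6,7)→{4,7}; (7,2)→{2,4}; (8,8)→{7,8,9}. Safe: 5. Place at column 5.
Columns [4, 1, 9, 6, 3, 7, 2, 8, 5], r−c [-3, 1, -6, -2, 2, -1, 5, 0, 4], r+c [5, 3, 12, 10, 8, 13, 9, 16, 14] are all distinct, so no two queens attack.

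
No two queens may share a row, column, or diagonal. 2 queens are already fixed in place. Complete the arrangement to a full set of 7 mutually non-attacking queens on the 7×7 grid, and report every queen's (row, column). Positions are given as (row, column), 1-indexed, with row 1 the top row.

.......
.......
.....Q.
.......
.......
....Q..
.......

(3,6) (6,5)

(1,2) (2,4) (3,6) (4,1) (5,3) (6,5) (7,7)

Row 1: attacked by (3,6)→{4,6}; (6,5)→{5}. Safe: 1, 2, 3, 7. Place at column 2.
Row 2: attacked by (1,2)→{1,2,3}; (3,6)→{5,6,7}; (6,5)→{1,5}. Safe: 4. Place at column 4.
Row 4: attacked by (1,2)→{2,5}; (2,4)→{2,4,6}; (3,6)→{5,6,7}; (6,5)→{3,5,7}. Safe: 1. Place at column 1.
Row 5: attacked by (1,2)→{2,6}; (2,4)→{1,4,7}; (3,6)→{4,6}; (4,1)→{1,2}; (6,5)→{4,5,6}. Safe: 3. Place at column 3.
Row 7: attacked by (1,2)→{2}; (2,4)→{4}; (3,6)→{2,6}; (4,1)→{1,4}; (5,3)→{1,3,5}; (6,5)→{4,5,6}. Safe: 7. Place at column 7.
Columns [2, 4, 6, 1, 3, 5, 7], r−c [-1, -2, -3, 3, 2, 1, 0], r+c [3, 6, 9, 5, 8, 11, 14] are all distinct, so no two queens attack.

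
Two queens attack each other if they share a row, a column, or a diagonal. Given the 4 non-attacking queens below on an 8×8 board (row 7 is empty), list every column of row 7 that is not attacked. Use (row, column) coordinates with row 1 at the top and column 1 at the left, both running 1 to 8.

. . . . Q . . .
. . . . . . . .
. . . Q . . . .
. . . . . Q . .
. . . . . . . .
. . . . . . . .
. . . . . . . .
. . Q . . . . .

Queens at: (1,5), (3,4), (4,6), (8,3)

columns 1, 7

(1,5) attacks row 7 at column 5.
(3,4) attacks row 7 at column 4 and diagonals 8.
(4,6) attacks row 7 at column 6 and diagonals 3.
(8,3) attacks row 7 at column 3 and diagonals 2, 4.
Attacked columns: {2, 3, 4, 5, 6, 8}. Safe: {1, 7}.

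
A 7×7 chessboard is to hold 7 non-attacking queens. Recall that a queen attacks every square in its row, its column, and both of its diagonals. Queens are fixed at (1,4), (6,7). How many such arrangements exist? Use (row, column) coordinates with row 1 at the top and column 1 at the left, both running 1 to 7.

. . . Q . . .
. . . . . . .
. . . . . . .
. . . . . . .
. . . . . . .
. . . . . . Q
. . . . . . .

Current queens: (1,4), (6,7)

2

Branch on row 2: col 1 → 1; col 2 → 0; col 6 → 1.
Sum: 1 + 0 + 1 = 2.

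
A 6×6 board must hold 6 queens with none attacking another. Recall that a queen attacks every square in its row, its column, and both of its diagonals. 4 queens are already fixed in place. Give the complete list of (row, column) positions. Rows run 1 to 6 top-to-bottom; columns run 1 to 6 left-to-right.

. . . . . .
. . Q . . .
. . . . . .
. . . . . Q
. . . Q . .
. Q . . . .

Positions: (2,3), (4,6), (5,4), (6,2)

Row 1: attacked by (2,3)→{2,3,4}; (4,6)→{3,6}; (5,4)→{4}; (6,2)→{2}. Safe: 1, 5. Place at column 5.
Row 3: attacked by (1,5)→{3,5}; (2,3)→{2,3,4}; (4,6)→{5,6}; (5,4)→{2,4,6}; (6,2)→{2,5}. Safe: 1. Place at column 1.
Columns [5, 3, 1, 6, 4, 2], r−c [-4, -1, 2, -2, 1, 4], r+c [6, 5, 4, 10, 9, 8] are all distinct, so no two queens attack.

(1,5) (2,3) (3,1) (4,6) (5,4) (6,2)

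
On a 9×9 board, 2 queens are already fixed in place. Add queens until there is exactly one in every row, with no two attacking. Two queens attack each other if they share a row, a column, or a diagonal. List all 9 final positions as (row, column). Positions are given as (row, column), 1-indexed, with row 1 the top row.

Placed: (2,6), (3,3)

(1,2) (2,6) (3,3) (4,1) (5,8) (6,4) (7,9) (8,7) (9,5)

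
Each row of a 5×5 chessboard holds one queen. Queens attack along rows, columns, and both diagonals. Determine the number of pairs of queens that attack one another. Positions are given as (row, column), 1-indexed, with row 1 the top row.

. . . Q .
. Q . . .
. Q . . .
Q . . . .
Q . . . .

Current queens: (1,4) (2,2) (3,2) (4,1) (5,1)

Same column: (2,2)–(3,2) (column 2); (4,1)–(5,1) (column 1).
Same diagonal: (1,4)–(3,2) (|1−3| = |4−2| = 2); (1,4)–(4,1) (|1−4| = |4−1| = 3); (3,2)–(4,1) (|3−4| = |2−1| = 1).
Total attacking pairs: 5.

5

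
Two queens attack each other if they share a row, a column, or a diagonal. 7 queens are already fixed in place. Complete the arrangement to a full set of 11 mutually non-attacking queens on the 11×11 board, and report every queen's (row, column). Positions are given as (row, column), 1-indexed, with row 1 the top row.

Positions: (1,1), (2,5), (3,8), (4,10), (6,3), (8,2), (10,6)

(1,1) (2,5) (3,8) (4,10) (5,7) (6,3) (7,11) (8,2) (9,4) (10,6) (11,9)

Row 5: attacked by (1,1)→{1,5}; (2,5)→{2,5,8}; (3,8)→{6,8,10}; (4,10)→{9,10,11}; (6,3)→{2,3,4}; (8,2)→{2,5}; (10,6)→{1,6,11}. Safe: 7. Place at column 7.
Row 7: attacked by (1,1)→{1,7}; (2,5)→{5,10}; (3,8)→{4,8}; (4,10)→{7,10}; (5,7)→{5,7,9}; (6,3)→{2,3,4}; (8,2)→{1,2,3}; (10,6)→{3,6,9}. Safe: 11. Place at column 11.
Row 9: attacked by (1,1)→{1,9}; (2,5)→{5}; (3,8)→{2,8}; (4,10)→{5,10}; (5,7)→{3,7,11}; (6,3)→{3,6}; (7,11)→{9,11}; (8,2)→{1,2,3}; (10,6)→{5,6,7}. Safe: 4. Place at column 4.
Row 11: attacked by (1,1)→{1,11}; (2,5)→{5}; (3,8)→{8}; (4,10)→{3,10}; (5,7)→{1,7}; (6,3)→{3,8}; (7,11)→{7,11}; (8,2)→{2,5}; (9,4)→{2,4,6}; (10,6)→{5,6,7}. Safe: 9. Place at column 9.
Columns [1, 5, 8, 10, 7, 3, 11, 2, 4, 6, 9], r−c [0, -3, -5, -6, -2, 3, -4, 6, 5, 4, 2], r+c [2, 7, 11, 14, 12, 9, 18, 10, 13, 16, 20] are all distinct, so no two queens attack.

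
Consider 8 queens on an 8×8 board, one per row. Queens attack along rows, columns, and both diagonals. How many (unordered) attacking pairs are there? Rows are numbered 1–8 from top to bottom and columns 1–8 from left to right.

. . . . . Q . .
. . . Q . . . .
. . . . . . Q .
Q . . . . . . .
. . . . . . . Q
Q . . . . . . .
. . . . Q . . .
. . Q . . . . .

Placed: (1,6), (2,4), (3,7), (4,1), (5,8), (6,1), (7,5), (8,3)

Same column: (4,1)–(6,1) (column 1).
Same diagonal: (1,6)–(6,1) (|1−6| = |6−1| = 5); (6,1)–(8,3) (|6−8| = |1−3| = 2).
Total attacking pairs: 3.

3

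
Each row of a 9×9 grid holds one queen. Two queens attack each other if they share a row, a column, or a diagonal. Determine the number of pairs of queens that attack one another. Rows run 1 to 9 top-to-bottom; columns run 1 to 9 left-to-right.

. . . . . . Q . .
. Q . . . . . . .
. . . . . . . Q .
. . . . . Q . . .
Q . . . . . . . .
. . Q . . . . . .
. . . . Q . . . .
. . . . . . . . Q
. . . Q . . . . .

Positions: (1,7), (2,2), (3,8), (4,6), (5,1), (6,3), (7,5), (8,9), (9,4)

All columns are distinct and no two queens satisfy |Δrow| = |Δcol|, so no pair attacks.

0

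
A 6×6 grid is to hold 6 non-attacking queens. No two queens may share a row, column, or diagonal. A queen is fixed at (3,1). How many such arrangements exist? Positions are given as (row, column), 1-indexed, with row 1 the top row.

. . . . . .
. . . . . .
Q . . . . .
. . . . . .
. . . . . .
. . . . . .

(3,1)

1

Branch on row 1: col 2 → 0; col 4 → 0; col 5 → 1; col 6 → 0.
Sum: 0 + 0 + 1 + 0 = 1.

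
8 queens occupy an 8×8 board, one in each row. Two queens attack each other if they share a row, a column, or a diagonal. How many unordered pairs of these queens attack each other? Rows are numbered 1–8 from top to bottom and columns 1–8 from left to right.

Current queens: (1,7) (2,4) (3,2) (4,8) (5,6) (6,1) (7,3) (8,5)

0

All columns are distinct and no two queens satisfy |Δrow| = |Δcol|, so no pair attacks.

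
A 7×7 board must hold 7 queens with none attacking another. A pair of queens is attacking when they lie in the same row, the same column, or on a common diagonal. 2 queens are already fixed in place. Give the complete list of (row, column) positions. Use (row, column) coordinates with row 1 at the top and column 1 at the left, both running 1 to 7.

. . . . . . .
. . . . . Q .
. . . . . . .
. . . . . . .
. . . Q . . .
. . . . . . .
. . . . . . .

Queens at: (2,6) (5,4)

(1,2) (2,6) (3,3) (4,7) (5,4) (6,1) (7,5)

Row 1: attacked by (2,6)→{5,6,7}; (5,4)→{4}. Safe: 1, 2, 3. Place at column 2.
Row 3: attacked by (1,2)→{2,4}; (2,6)→{5,6,7}; (5,4)→{2,4,6}. Safe: 1, 3. Place at column 3.
Row 4: attacked by (1,2)→{2,5}; (2,6)→{4,6}; (3,3)→{2,3,4}; (5,4)→{3,4,5}. Safe: 1, 7. Place at column 7.
Row 6: attacked by (1,2)→{2,7}; (2,6)→{2,6}; (3,3)→{3,6}; (4,7)→{5,7}; (5,4)→{3,4,5}. Safe: 1. Place at column 1.
Row 7: attacked by (1,2)→{2}; (2,6)→{1,6}; (3,3)→{3,7}; (4,7)→{4,7}; (5,4)→{2,4,6}; (6,1)→{1,2}. Safe: 5. Place at column 5.
Columns [2, 6, 3, 7, 4, 1, 5], r−c [-1, -4, 0, -3, 1, 5, 2], r+c [3, 8, 6, 11, 9, 7, 12] are all distinct, so no two queens attack.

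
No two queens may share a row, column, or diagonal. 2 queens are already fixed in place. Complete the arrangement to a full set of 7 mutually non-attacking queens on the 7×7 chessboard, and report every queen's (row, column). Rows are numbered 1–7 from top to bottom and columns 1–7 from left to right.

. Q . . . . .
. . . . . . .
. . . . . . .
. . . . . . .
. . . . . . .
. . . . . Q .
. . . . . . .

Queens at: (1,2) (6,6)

(1,2) (2,7) (3,5) (4,3) (5,1) (6,6) (7,4)

Row 2: attacked by (1,2)→{1,2,3}; (6,6)→{2,6}. Safe: 4, 5, 7. Place at column 7.
Row 3: attacked by (1,2)→{2,4}; (2,7)→{6,7}; (6,6)→{3,6}. Safe: 1, 5. Place at column 5.
Row 4: attacked by (1,2)→{2,5}; (2,7)→{5,7}; (3,5)→{4,5,6}; (6,6)→{4,6}. Safe: 1, 3. Place at column 3.
Row 5: attacked by (1,2)→{2,6}; (2,7)→{4,7}; (3,5)→{3,5,7}; (4,3)→{2,3,4}; (6,6)→{5,6,7}. Safe: 1. Place at column 1.
Row 7: attacked by (1,2)→{2}; (2,7)→{2,7}; (3,5)→{1,5}; (4,3)→{3,6}; (5,1)→{1,3}; (6,6)→{5,6,7}. Safe: 4. Place at column 4.
Columns [2, 7, 5, 3, 1, 6, 4], r−c [-1, -5, -2, 1, 4, 0, 3], r+c [3, 9, 8, 7, 6, 12, 11] are all distinct, so no two queens attack.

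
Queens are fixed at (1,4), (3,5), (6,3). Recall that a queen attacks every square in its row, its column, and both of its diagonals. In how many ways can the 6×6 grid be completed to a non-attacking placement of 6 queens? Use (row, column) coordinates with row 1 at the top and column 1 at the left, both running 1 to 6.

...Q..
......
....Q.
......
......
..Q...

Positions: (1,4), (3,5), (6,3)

1

Branch on row 2: col 1 → 1; col 2 → 0.
Sum: 1 + 0 = 1.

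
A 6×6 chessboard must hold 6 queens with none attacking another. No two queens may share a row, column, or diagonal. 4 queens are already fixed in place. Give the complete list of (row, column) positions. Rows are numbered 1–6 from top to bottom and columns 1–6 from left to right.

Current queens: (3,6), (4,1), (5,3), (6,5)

Row 1: attacked by (3,6)→{4,6}; (4,1)→{1,4}; (5,3)→{3}; (6,5)→{5}. Safe: 2. Place at column 2.
Row 2: attacked by (1,2)→{1,2,3}; (3,6)→{5,6}; (4,1)→{1,3}; (5,3)→{3,6}; (6,5)→{1,5}. Safe: 4. Place at column 4.
Columns [2, 4, 6, 1, 3, 5], r−c [-1, -2, -3, 3, 2, 1], r+c [3, 6, 9, 5, 8, 11] are all distinct, so no two queens attack.

(1,2) (2,4) (3,6) (4,1) (5,3) (6,5)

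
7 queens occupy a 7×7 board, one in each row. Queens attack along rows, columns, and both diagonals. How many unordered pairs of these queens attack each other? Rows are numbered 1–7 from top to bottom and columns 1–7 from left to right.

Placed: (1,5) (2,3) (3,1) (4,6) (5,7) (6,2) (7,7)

2

Same column: (5,7)–(7,7) (column 7).
Same diagonal: (4,6)–(5,7) (|4−5| = |6−7| = 1).
Total attacking pairs: 2.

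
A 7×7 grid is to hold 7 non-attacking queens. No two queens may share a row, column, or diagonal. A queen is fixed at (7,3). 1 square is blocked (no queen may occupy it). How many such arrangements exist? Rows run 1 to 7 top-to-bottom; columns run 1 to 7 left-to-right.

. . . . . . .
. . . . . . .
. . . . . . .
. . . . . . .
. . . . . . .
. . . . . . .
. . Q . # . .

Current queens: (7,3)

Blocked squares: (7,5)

Branch on row 1: col 1 → 1; col 2 → 0; col 4 → 1; col 5 → 2; col 6 → 1; col 7 → 1.
Sum: 1 + 0 + 1 + 2 + 1 + 1 = 6.

6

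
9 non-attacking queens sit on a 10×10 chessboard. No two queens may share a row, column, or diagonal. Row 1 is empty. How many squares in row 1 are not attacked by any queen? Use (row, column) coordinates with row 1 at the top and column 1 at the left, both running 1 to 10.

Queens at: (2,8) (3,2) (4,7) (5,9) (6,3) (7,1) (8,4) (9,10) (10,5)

(2,8) attacks row 1 at column 8 and diagonals 7, 9.
(3,2) attacks row 1 at column 2 and diagonals 4.
(4,7) attacks row 1 at column 7 and diagonals 4, 10.
(5,9) attacks row 1 at column 9 and diagonals 5.
(6,3) attacks row 1 at column 3 and diagonals 8.
(7,1) attacks row 1 at column 1 and diagonals 7.
(8,4) attacks row 1 at column 4.
(9,10) attacks row 1 at column 10 and diagonals 2.
(10,5) attacks row 1 at column 5.
Attacked columns: {1, 2, 3, 4, 5, 7, 8, 9, 10}. Safe: {6}.

1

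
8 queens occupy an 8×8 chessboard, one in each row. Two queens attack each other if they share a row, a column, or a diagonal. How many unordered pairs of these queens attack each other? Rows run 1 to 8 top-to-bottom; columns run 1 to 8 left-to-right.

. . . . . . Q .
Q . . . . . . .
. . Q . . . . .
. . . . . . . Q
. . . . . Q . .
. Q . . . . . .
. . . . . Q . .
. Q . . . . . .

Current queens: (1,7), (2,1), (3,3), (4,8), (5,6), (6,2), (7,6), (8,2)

Same column: (5,6)–(7,6) (column 6); (6,2)–(8,2) (column 2).
Same diagonal: (1,7)–(6,2) (|1−6| = |7−2| = 5); (2,1)–(7,6) (|2−7| = |1−6| = 5).
Total attacking pairs: 4.

4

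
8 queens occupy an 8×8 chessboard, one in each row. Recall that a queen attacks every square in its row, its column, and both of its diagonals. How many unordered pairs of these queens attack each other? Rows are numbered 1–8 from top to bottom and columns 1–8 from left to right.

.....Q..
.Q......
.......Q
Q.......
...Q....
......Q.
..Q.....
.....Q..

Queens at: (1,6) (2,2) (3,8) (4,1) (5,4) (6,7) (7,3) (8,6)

2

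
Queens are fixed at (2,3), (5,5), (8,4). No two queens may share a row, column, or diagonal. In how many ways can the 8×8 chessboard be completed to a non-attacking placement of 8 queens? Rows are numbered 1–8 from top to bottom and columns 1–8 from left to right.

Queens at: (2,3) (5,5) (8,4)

2

Branch on row 1: col 6 → 1; col 7 → 1; col 8 → 0.
Sum: 1 + 1 + 0 = 2.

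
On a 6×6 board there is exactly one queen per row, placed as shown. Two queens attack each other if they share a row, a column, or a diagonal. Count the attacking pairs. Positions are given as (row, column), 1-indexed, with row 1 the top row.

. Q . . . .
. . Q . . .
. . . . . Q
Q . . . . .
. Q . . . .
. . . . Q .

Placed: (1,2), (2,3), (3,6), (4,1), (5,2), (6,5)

Same column: (1,2)–(5,2) (column 2).
Same diagonal: (1,2)–(2,3) (|1−2| = |2−3| = 1); (2,3)–(4,1) (|2−4| = |3−1| = 2); (4,1)–(5,2) (|4−5| = |1−2| = 1).
Total attacking pairs: 4.

4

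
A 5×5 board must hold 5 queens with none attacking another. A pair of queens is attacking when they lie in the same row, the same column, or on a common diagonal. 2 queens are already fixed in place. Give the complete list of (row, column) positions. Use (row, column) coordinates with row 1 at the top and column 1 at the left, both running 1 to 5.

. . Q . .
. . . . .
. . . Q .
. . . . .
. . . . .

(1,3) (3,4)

Row 2: attacked by (1,3)→{2,3,4}; (3,4)→{3,4,5}. Safe: 1. Place at column 1.
Row 4: attacked by (1,3)→{3}; (2,1)→{1,3}; (3,4)→{3,4,5}. Safe: 2. Place at column 2.
Row 5: attacked by (1,3)→{3}; (2,1)→{1,4}; (3,4)→{2,4}; (4,2)→{1,2,3}. Safe: 5. Place at column 5.
Columns [3, 1, 4, 2, 5], r−c [-2, 1, -1, 2, 0], r+c [4, 3, 7, 6, 10] are all distinct, so no two queens attack.

(1,3) (2,1) (3,4) (4,2) (5,5)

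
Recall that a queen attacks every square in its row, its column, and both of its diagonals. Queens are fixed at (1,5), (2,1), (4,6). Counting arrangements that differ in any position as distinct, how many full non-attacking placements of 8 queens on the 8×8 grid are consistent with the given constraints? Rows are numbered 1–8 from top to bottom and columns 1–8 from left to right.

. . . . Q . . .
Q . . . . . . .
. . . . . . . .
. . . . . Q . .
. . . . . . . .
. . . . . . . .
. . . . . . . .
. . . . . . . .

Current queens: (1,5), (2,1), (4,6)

Branch on row 3: col 4 → 1; col 8 → 1.
Sum: 1 + 1 = 2.

2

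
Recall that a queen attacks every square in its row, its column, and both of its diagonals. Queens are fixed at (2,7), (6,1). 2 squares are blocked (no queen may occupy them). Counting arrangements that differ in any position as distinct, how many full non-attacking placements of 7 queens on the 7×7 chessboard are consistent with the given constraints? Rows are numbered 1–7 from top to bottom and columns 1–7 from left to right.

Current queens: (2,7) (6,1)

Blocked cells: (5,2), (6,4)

Branch on row 1: col 2 → 0; col 3 → 1; col 4 → 1; col 5 → 2.
Sum: 0 + 1 + 1 + 2 = 4.

4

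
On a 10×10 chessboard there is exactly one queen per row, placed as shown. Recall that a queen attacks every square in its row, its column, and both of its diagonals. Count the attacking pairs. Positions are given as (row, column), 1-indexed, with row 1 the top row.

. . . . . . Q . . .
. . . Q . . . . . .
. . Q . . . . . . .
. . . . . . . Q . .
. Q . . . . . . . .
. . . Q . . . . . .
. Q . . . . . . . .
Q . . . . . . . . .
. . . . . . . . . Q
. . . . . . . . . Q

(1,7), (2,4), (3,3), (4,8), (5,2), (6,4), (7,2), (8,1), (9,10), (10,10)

6

Same column: (2,4)–(6,4) (column 4); (5,2)–(7,2) (column 2); (9,10)–(10,10) (column 10).
Same diagonal: (2,4)–(3,3) (|2−3| = |4−3| = 1); (3,3)–(10,10) (|3−10| = |3−10| = 7); (7,2)–(8,1) (|7−8| = |2−1| = 1).
Total attacking pairs: 6.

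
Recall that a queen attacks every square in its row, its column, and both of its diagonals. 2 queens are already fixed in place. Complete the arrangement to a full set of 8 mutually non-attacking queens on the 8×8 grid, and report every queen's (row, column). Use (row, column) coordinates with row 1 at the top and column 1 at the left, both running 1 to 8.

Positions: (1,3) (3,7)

Row 2: attacked by (1,3)→{2,3,4}; (3,7)→{6,7,8}. Safe: 1, 5. Place at column 1.
Row 4: attacked by (1,3)→{3,6}; (2,1)→{1,3}; (3,7)→{6,7,8}. Safe: 2, 4, 5. Place at column 5.
Row 5: attacked by (1,3)→{3,7}; (2,1)→{1,4}; (3,7)→{5,7}; (4,5)→{4,5,6}. Safe: 2, 8. Place at column 8.
Row 6: attacked by (1,3)→{3,8}; (2,1)→{1,5}; (3,7)→{4,7}; (4,5)→{3,5,7}; (5,8)→{7,8}. Safe: 2, 6. Place at column 2.
Row 7: attacked by (1,3)→{3}; (2,1)→{1,6}; (3,7)→{3,7}; (4,5)→{2,5,8}; (5,8)→{6,8}; (6,2)→{1,2,3}. Safe: 4. Place at column 4.
Row 8: attacked by (1,3)→{3}; (2,1)→{1,7}; (3,7)→{2,7}; (4,5)→{1,5}; (5,8)→{5,8}; (6,2)→{2,4}; (7,4)→{3,4,5}. Safe: 6. Place at column 6.
Columns [3, 1, 7, 5, 8, 2, 4, 6], r−c [-2, 1, -4, -1, -3, 4, 3, 2], r+c [4, 3, 10, 9, 13, 8, 11, 14] are all distinct, so no two queens attack.

(1,3) (2,1) (3,7) (4,5) (5,8) (6,2) (7,4) (8,6)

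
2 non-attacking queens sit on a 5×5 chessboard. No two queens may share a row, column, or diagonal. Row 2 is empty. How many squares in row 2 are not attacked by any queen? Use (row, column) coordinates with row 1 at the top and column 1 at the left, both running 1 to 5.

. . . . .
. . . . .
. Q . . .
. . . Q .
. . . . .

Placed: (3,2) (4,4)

1

(3,2) attacks row 2 at column 2 and diagonals 1, 3.
(4,4) attacks row 2 at column 4 and diagonals 2.
Attacked columns: {1, 2, 3, 4}. Safe: {5}.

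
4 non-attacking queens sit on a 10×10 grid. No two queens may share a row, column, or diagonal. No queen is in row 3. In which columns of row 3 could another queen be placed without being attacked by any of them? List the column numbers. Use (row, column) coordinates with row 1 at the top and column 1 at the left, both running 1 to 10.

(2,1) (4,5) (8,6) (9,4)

(2,1) attacks row 3 at column 1 and diagonals 2.
(4,5) attacks row 3 at column 5 and diagonals 4, 6.
(8,6) attacks row 3 at column 6 and diagonals 1.
(9,4) attacks row 3 at column 4 and diagonals 10.
Attacked columns: {1, 2, 4, 5, 6, 10}. Safe: {3, 7, 8, 9}.

columns 3, 7, 8, 9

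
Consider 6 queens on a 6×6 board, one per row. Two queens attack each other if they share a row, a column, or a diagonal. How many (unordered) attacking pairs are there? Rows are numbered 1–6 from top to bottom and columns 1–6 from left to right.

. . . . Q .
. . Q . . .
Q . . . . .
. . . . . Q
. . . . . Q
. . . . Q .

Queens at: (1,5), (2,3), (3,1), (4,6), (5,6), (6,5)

4

Same column: (1,5)–(6,5) (column 5); (4,6)–(5,6) (column 6).
Same diagonal: (2,3)–(5,6) (|2−5| = |3−6| = 3); (5,6)–(6,5) (|5−6| = |6−5| = 1).
Total attacking pairs: 4.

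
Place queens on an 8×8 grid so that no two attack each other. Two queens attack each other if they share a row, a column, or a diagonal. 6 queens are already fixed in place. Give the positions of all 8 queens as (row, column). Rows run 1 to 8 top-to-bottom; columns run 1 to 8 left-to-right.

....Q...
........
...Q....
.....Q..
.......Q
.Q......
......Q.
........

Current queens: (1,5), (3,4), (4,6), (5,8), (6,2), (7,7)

(1,5) (2,1) (3,4) (4,6) (5,8) (6,2) (7,7) (8,3)

Row 2: attacked by (1,5)→{4,5,6}; (3,4)→{3,4,5}; (4,6)→{4,6,8}; (5,8)→{5,8}; (6,2)→{2,6}; (7,7)→{2,7}. Safe: 1. Place at column 1.
Row 8: attacked by (1,5)→{5}; (2,1)→{1,7}; (3,4)→{4}; (4,6)→{2,6}; (5,8)→{5,8}; (6,2)→{2,4}; (7,7)→{6,7,8}. Safe: 3. Place at column 3.
Columns [5, 1, 4, 6, 8, 2, 7, 3], r−c [-4, 1, -1, -2, -3, 4, 0, 5], r+c [6, 3, 7, 10, 13, 8, 14, 11] are all distinct, so no two queens attack.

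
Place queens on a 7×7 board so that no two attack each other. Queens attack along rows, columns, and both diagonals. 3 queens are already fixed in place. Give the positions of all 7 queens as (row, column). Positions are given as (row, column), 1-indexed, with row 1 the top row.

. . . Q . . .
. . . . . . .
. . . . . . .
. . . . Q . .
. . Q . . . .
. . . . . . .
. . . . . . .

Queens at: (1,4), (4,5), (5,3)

Row 2: attacked by (1,4)→{3,4,5}; (4,5)→{3,5,7}; (5,3)→{3,6}. Safe: 1, 2. Place at column 2.
Row 3: attacked by (1,4)→{2,4,6}; (2,2)→{1,2,3}; (4,5)→{4,5,6}; (5,3)→{1,3,5}. Safe: 7. Place at column 7.
Row 6: attacked by (1,4)→{4}; (2,2)→{2,6}; (3,7)→{4,7}; (4,5)→{3,5,7}; (5,3)→{2,3,4}. Safe: 1. Place at column 1.
Row 7: attacked by (1,4)→{4}; (2,2)→{2,7}; (3,7)→{3,7}; (4,5)→{2,5}; (5,3)→{1,3,5}; (6,1)→{1,2}. Safe: 6. Place at column 6.
Columns [4, 2, 7, 5, 3, 1, 6], r−c [-3, 0, -4, -1, 2, 5, 1], r+c [5, 4, 10, 9, 8, 7, 13] are all distinct, so no two queens attack.

(1,4) (2,2) (3,7) (4,5) (5,3) (6,1) (7,6)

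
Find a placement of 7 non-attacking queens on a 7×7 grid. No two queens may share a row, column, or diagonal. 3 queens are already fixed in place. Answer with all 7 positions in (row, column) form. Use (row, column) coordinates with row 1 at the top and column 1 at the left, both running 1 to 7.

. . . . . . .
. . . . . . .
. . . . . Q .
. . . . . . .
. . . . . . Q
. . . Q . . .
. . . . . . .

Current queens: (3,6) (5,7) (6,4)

Row 1: attacked by (3,6)→{4,6}; (5,7)→{3,7}; (6,4)→{4}. Safe: 1, 2, 5. Place at column 5.
Row 2: attacked by (1,5)→{4,5,6}; (3,6)→{5,6,7}; (5,7)→{4,7}; (6,4)→{4}. Safe: 1, 2, 3. Place at column 2.
Row 4: attacked by (1,5)→{2,5}; (2,2)→{2,4}; (3,6)→{5,6,7}; (5,7)→{6,7}; (6,4)→{2,4,6}. Safe: 1, 3. Place at column 3.
Row 7: attacked by (1,5)→{5}; (2,2)→{2,7}; (3,6)→{2,6}; (4,3)→{3,6}; (5,7)→{5,7}; (6,4)→{3,4,5}. Safe: 1. Place at column 1.
Columns [5, 2, 6, 3, 7, 4, 1], r−c [-4, 0, -3, 1, -2, 2, 6], r+c [6, 4, 9, 7, 12, 10, 8] are all distinct, so no two queens attack.

(1,5) (2,2) (3,6) (4,3) (5,7) (6,4) (7,1)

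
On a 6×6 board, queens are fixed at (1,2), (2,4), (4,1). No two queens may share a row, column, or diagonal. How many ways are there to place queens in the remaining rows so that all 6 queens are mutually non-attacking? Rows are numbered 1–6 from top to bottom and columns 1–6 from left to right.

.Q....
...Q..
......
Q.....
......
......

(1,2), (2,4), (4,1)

1

Branch on row 3: col 6 → 1.
Sum: 1 = 1.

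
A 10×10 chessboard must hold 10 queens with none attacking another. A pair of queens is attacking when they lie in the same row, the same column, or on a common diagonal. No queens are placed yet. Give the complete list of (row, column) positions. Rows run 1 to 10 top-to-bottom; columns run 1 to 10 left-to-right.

(1,3) (2,7) (3,9) (4,4) (5,1) (6,5) (7,10) (8,2) (9,6) (10,8)

Row 1: Safe: 1, 2, 3, 4, 5, 6, 7, 8, 9, 10. Place at column 3.
Row 2: attacked by (1,3)→{2,3,4}. Safe: 1, 5, 6, 7, 8, 9, 10. Place at column 7.
Row 3: attacked by (1,3)→{1,3,5}; (2,7)→{6,7,8}. Safe: 2, 4, 9, 10. Place at column 9.
Row 4: attacked by (1,3)→{3,6}; (2,7)→{5,7,9}; (3,9)→{8,9,10}. Safe: 1, 2, 4. Place at column 4.
Row 5: attacked by (1,3)→{3,7}; (2,7)→{4,7,10}; (3,9)→{7,9}; (4,4)→{3,4,5}. Safe: 1, 2, 6, 8. Place at column 1.
Row 6: attacked by (1,3)→{3,8}; (2,7)→{3,7}; (3,9)→{6,9}; (4,4)→{2,4,6}; (5,1)→{1,2}. Safe: 5, 10. Place at column 5.
Row 7: attacked by (1,3)→{3,9}; (2,7)→{2,7}; (3,9)→{5,9}; (4,4)→{1,4,7}; (5,1)→{1,3}; (6,5)→{4,5,6}. Safe: 8, 10. Place at column 10.
Row 8: attacked by (1,3)→{3,10}; (2,7)→{1,7}; (3,9)→{4,9}; (4,4)→{4,8}; (5,1)→{1,4}; (6,5)→{3,5,7}; (7,10)→{9,10}. Safe: 2, 6. Place at column 2.
Row 9: attacked by (1,3)→{3}; (2,7)→{7}; (3,9)→{3,9}; (4,4)→{4,9}; (5,1)→{1,5}; (6,5)→{2,5,8}; (7,10)→{8,10}; (8,2)→{1,2,3}. Safe: 6. Place at column 6.
Row 10: attacked by (1,3)→{3}; (2,7)→{7}; (3,9)→{2,9}; (4,4)→{4,10}; (5,1)→{1,6}; (6,5)→{1,5,9}; (7,10)→{7,10}; (8,2)→{2,4}; (9,6)→{5,6,7}. Safe: 8. Place at column 8.
Columns [3, 7, 9, 4, 1, 5, 10, 2, 6, 8], r−c [-2, -5, -6, 0, 4, 1, -3, 6, 3, 2], r+c [4, 9, 12, 8, 6, 11, 17, 10, 15, 18] are all distinct, so no two queens attack.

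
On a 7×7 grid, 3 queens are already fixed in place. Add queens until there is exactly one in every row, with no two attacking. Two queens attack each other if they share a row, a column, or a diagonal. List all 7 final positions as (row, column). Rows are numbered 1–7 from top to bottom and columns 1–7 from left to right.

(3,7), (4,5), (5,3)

Row 1: attacked by (3,7)→{5,7}; (4,5)→{2,5}; (5,3)→{3,7}. Safe: 1, 4, 6. Place at column 4.
Row 2: attacked by (1,4)→{3,4,5}; (3,7)→{6,7}; (4,5)→{3,5,7}; (5,3)→{3,6}. Safe: 1, 2. Place at column 2.
Row 6: attacked by (1,4)→{4}; (2,2)→{2,6}; (3,7)→{4,7}; (4,5)→{3,5,7}; (5,3)→{2,3,4}. Safe: 1. Place at column 1.
Row 7: attacked by (1,4)→{4}; (2,2)→{2,7}; (3,7)→{3,7}; (4,5)→{2,5}; (5,3)→{1,3,5}; (6,1)→{1,2}. Safe: 6. Place at column 6.
Columns [4, 2, 7, 5, 3, 1, 6], r−c [-3, 0, -4, -1, 2, 5, 1], r+c [5, 4, 10, 9, 8, 7, 13] are all distinct, so no two queens attack.

(1,4) (2,2) (3,7) (4,5) (5,3) (6,1) (7,6)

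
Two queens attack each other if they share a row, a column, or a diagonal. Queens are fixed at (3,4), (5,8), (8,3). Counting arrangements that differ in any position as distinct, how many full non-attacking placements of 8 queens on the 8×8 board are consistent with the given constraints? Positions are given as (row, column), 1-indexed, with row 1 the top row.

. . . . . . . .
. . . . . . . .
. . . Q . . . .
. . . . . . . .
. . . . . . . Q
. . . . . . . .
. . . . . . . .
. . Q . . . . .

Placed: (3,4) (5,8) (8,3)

Branch on row 1: col 1 → 1; col 5 → 1; col 7 → 0.
Sum: 1 + 1 + 0 = 2.

2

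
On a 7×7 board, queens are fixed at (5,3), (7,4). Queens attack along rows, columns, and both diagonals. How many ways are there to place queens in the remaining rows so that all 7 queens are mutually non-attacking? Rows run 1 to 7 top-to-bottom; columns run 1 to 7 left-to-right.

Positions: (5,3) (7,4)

2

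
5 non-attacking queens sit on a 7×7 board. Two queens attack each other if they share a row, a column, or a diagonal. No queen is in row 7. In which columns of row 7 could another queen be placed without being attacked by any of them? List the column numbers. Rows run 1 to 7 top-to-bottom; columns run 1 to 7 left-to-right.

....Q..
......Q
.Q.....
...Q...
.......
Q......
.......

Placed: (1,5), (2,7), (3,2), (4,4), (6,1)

columns 3

(1,5) attacks row 7 at column 5.
(2,7) attacks row 7 at column 7 and diagonals 2.
(3,2) attacks row 7 at column 2 and diagonals 6.
(4,4) attacks row 7 at column 4 and diagonals 1, 7.
(6,1) attacks row 7 at column 1 and diagonals 2.
Attacked columns: {1, 2, 4, 5, 6, 7}. Safe: {3}.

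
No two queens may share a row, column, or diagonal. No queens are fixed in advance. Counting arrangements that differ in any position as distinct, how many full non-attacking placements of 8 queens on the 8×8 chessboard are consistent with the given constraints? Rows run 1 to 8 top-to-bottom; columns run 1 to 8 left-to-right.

Branch on row 1: col 1 → 4; col 2 → 8; col 3 → 16; col 4 → 18; col 5 → 18; col 6 → 16; col 7 → 8; col 8 → 4.
Sum: 4 + 8 + 16 + 18 + 18 + 16 + 8 + 4 = 92.
(This is the classic 8-queens count.)

92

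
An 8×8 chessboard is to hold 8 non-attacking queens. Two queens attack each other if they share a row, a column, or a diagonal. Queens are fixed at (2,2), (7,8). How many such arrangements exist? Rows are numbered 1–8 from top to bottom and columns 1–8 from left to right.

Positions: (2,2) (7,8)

3

Branch on row 1: col 4 → 0; col 5 → 1; col 6 → 1; col 7 → 1.
Sum: 0 + 1 + 1 + 1 = 3.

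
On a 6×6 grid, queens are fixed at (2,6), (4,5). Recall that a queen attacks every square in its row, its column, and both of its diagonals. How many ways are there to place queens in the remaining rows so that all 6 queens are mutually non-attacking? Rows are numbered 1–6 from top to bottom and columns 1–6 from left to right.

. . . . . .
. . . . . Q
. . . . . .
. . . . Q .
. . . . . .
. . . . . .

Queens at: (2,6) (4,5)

1

Branch on row 1: col 1 → 0; col 3 → 1; col 4 → 0.
Sum: 0 + 1 + 0 = 1.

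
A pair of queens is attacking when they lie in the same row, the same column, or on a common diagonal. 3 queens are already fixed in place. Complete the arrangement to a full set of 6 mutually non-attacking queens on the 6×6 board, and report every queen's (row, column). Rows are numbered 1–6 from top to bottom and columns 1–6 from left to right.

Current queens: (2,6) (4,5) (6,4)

Row 1: attacked by (2,6)→{5,6}; (4,5)→{2,5}; (6,4)→{4}. Safe: 1, 3. Place at column 3.
Row 3: attacked by (1,3)→{1,3,5}; (2,6)→{5,6}; (4,5)→{4,5,6}; (6,4)→{1,4}. Safe: 2. Place at column 2.
Row 5: attacked by (1,3)→{3}; (2,6)→{3,6}; (3,2)→{2,4}; (4,5)→{4,5,6}; (6,4)→{3,4,5}. Safe: 1. Place at column 1.
Columns [3, 6, 2, 5, 1, 4], r−c [-2, -4, 1, -1, 4, 2], r+c [4, 8, 5, 9, 6, 10] are all distinct, so no two queens attack.

(1,3) (2,6) (3,2) (4,5) (5,1) (6,4)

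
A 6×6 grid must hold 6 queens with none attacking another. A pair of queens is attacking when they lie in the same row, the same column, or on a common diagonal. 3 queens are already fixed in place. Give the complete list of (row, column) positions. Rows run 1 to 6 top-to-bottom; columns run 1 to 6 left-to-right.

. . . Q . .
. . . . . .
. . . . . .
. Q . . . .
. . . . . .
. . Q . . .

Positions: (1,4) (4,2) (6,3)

Row 2: attacked by (1,4)→{3,4,5}; (4,2)→{2,4}; (6,3)→{3}. Safe: 1, 6. Place at column 1.
Row 3: attacked by (1,4)→{2,4,6}; (2,1)→{1,2}; (4,2)→{1,2,3}; (6,3)→{3,6}. Safe: 5. Place at column 5.
Row 5: attacked by (1,4)→{4}; (2,1)→{1,4}; (3,5)→{3,5}; (4,2)→{1,2,3}; (6,3)→{2,3,4}. Safe: 6. Place at column 6.
Columns [4, 1, 5, 2, 6, 3], r−c [-3, 1, -2, 2, -1, 3], r+c [5, 3, 8, 6, 11, 9] are all distinct, so no two queens attack.

(1,4) (2,1) (3,5) (4,2) (5,6) (6,3)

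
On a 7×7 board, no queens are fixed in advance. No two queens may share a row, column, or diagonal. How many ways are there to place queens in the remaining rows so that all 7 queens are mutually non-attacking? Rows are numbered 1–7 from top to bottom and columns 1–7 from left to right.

Branch on row 1: col 1 → 4; col 2 → 7; col 3 → 6; col 4 → 6; col 5 → 6; col 6 → 7; col 7 → 4.
Sum: 4 + 7 + 6 + 6 + 6 + 7 + 4 = 40.
(This is the classic 7-queens count.)

40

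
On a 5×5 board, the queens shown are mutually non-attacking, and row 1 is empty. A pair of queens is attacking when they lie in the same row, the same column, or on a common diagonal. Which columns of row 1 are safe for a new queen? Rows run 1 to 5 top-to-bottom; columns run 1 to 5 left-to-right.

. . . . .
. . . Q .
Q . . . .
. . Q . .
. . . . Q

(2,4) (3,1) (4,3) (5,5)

columns 2

(2,4) attacks row 1 at column 4 and diagonals 3, 5.
(3,1) attacks row 1 at column 1 and diagonals 3.
(4,3) attacks row 1 at column 3.
(5,5) attacks row 1 at column 5 and diagonals 1.
Attacked columns: {1, 3, 4, 5}. Safe: {2}.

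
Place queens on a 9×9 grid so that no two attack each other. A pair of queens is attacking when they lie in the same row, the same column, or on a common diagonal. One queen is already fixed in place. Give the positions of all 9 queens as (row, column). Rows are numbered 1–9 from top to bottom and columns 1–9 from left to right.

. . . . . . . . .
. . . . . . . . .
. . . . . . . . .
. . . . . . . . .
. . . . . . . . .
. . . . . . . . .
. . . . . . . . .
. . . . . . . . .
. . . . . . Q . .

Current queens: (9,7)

Row 1: attacked by (9,7)→{7}. Safe: 1, 2, 3, 4, 5, 6, 8, 9. Place at column 4.
Row 2: attacked by (1,4)→{3,4,5}; (9,7)→{7}. Safe: 1, 2, 6, 8, 9. Place at column 2.
Row 3: attacked by (1,4)→{2,4,6}; (2,2)→{1,2,3}; (9,7)→{1,7}. Safe: 5, 8, 9. Place at column 5.
Row 4: attacked by (1,4)→{1,4,7}; (2,2)→{2,4}; (3,5)→{4,5,6}; (9,7)→{2,7}. Safe: 3, 8, 9. Place at column 8.
Row 5: attacked by (1,4)→{4,8}; (2,2)→{2,5}; (3,5)→{3,5,7}; (4,8)→{7,8,9}; (9,7)→{3,7}. Safe: 1, 6. Place at column 1.
Row 6: attacked by (1,4)→{4,9}; (2,2)→{2,6}; (3,5)→{2,5,8}; (4,8)→{6,8}; (5,1)→{1,2}; (9,7)→{4,7}. Safe: 3. Place at column 3.
Row 7: attacked by (1,4)→{4}; (2,2)→{2,7}; (3,5)→{1,5,9}; (4,8)→{5,8}; (5,1)→{1,3}; (6,3)→{2,3,4}; (9,7)→{5,7,9}. Safe: 6. Place at column 6.
Row 8: attacked by (1,4)→{4}; (2,2)→{2,8}; (3,5)→{5}; (4,8)→{4,8}; (5,1)→{1,4}; (6,3)→{1,3,5}; (7,6)→{5,6,7}; (9,7)→{6,7,8}. Safe: 9. Place at column 9.
Columns [4, 2, 5, 8, 1, 3, 6, 9, 7], r−c [-3, 0, -2, -4, 4, 3, 1, -1, 2], r+c [5, 4, 8, 12, 6, 9, 13, 17, 16] are all distinct, so no two queens attack.

(1,4) (2,2) (3,5) (4,8) (5,1) (6,3) (7,6) (8,9) (9,7)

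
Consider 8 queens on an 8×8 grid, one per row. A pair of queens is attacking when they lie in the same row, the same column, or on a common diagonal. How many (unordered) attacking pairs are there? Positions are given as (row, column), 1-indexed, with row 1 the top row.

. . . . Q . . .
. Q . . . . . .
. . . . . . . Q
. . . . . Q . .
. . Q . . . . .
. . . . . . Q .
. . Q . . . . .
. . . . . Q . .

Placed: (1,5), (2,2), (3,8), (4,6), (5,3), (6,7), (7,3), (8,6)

Same column: (4,6)–(8,6) (column 6); (5,3)–(7,3) (column 3).
Same diagonal: (4,6)–(7,3) (|4−7| = |6−3| = 3); (5,3)–(8,6) (|5−8| = |3−6| = 3).
Total attacking pairs: 4.

4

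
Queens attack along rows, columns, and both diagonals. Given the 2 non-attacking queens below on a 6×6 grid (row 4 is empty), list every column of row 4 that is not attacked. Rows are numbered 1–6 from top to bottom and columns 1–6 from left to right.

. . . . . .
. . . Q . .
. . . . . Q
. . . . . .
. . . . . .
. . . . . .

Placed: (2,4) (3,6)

(2,4) attacks row 4 at column 4 and diagonals 2, 6.
(3,6) attacks row 4 at column 6 and diagonals 5.
Attacked columns: {2, 4, 5, 6}. Safe: {1, 3}.

columns 1, 3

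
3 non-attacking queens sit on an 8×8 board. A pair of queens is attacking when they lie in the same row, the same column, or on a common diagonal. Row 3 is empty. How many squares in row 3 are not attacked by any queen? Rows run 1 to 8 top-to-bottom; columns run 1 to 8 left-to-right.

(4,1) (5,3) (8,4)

3

(4,1) attacks row 3 at column 1 and diagonals 2.
(5,3) attacks row 3 at column 3 and diagonals 1, 5.
(8,4) attacks row 3 at column 4.
Attacked columns: {1, 2, 3, 4, 5}. Safe: {6, 7, 8}.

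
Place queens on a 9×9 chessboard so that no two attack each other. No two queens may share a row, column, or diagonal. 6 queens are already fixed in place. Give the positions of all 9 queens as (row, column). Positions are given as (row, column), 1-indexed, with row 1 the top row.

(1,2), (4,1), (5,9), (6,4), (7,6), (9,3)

(1,2) (2,7) (3,5) (4,1) (5,9) (6,4) (7,6) (8,8) (9,3)

Row 2: attacked by (1,2)→{1,2,3}; (4,1)→{1,3}; (5,9)→{6,9}; (6,4)→{4,8}; (7,6)→{1,6}; (9,3)→{3}. Safe: 5, 7. Place at column 7.
Row 3: attacked by (1,2)→{2,4}; (2,7)→{6,7,8}; (4,1)→{1,2}; (5,9)→{7,9}; (6,4)→{1,4,7}; (7,6)→{2,6}; (9,3)→{3,9}. Safe: 5. Place at column 5.
Row 8: attacked by (1,2)→{2,9}; (2,7)→{1,7}; (3,5)→{5}; (4,1)→{1,5}; (5,9)→{6,9}; (6,4)→{2,4,6}; (7,6)→{5,6,7}; (9,3)→{2,3,4}. Safe: 8. Place at column 8.
Columns [2, 7, 5, 1, 9, 4, 6, 8, 3], r−c [-1, -5, -2, 3, -4, 2, 1, 0, 6], r+c [3, 9, 8, 5, 14, 10, 13, 16, 12] are all distinct, so no two queens attack.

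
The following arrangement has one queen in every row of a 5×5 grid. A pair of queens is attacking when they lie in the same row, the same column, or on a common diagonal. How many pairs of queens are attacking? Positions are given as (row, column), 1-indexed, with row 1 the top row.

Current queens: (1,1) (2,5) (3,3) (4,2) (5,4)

2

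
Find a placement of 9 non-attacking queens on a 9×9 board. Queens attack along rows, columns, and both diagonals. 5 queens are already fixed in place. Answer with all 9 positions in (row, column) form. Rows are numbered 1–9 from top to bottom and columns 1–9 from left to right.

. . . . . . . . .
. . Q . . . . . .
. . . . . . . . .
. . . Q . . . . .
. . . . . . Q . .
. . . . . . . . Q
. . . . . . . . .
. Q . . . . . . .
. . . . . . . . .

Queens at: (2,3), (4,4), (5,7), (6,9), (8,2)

Row 1: attacked by (2,3)→{2,3,4}; (4,4)→{1,4,7}; (5,7)→{3,7}; (6,9)→{4,9}; (8,2)→{2,9}. Safe: 5, 6, 8. Place at column 8.
Row 3: attacked by (1,8)→{6,8}; (2,3)→{2,3,4}; (4,4)→{3,4,5}; (5,7)→{5,7,9}; (6,9)→{6,9}; (8,2)→{2,7}. Safe: 1. Place at column 1.
Row 7: attacked by (1,8)→{2,8}; (2,3)→{3,8}; (3,1)→{1,5}; (4,4)→{1,4,7}; (5,7)→{5,7,9}; (6,9)→{8,9}; (8,2)→{1,2,3}. Safe: 6. Place at column 6.
Row 9: attacked by (1,8)→{8}; (2,3)→{3}; (3,1)→{1,7}; (4,4)→{4,9}; (5,7)→{3,7}; (6,9)→{6,9}; (7,6)→{4,6,8}; (8,2)→{1,2,3}. Safe: 5. Place at column 5.
Columns [8, 3, 1, 4, 7, 9, 6, 2, 5], r−c [-7, -1, 2, 0, -2, -3, 1, 6, 4], r+c [9, 5, 4, 8, 12, 15, 13, 10, 14] are all distinct, so no two queens attack.

(1,8) (2,3) (3,1) (4,4) (5,7) (6,9) (7,6) (8,2) (9,5)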